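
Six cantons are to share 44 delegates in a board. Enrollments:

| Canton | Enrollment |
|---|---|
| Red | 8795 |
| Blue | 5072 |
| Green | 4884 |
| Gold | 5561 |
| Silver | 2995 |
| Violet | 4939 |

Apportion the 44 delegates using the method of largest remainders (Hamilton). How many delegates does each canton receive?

Red: 12, Blue: 7, Green: 7, Gold: 7, Silver: 4, Violet: 7

The standard divisor is 32246/44 ≈ 732.864.
Standard quotas: Red 12.0009, Blue 6.9208, Green 6.6643, Gold 7.5880, Silver 4.0867, Violet 6.7393.
Lower quotas: Red 12, Blue 6, Green 6, Gold 7, Silver 4, Violet 6 (sum 41, leaving 3 seats).
Remainders in descending order: Blue 0.9208, Violet 0.7393, Green 0.6643, Gold 0.5880, Silver 0.0867, Red 0.0009.
The surplus seats go to Blue, Violet, Green.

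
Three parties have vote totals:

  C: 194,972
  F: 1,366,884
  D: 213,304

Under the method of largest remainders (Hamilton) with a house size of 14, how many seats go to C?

1

Standard divisor: 1775160 ÷ 14 ≈ 126797.143.
Standard quotas: C 1.5377, F 10.7801, D 1.6822.
Lower quotas: C 1, F 10, D 1 (sum 12, leaving 2 seats).
Remainders in descending order: F 0.7801, D 0.6822, C 0.5377.
Largest remainders: F, D receive the extra seats.
C receives 1.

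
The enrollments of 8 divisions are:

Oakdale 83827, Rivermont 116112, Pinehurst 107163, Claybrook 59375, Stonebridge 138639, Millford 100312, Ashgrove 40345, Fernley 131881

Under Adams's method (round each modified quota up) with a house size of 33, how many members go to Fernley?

5

Standard divisor 777654/33 ≈ 23565.273; standard quotas: Oakdale 3.557, Rivermont 4.927, Pinehurst 4.547, Claybrook 2.520, Stonebridge 5.883, Millford 4.257, Ashgrove 1.712, Fernley 5.596.
Rounding up gives 4, 5, 5, 3, 6, 5, 2, 6 = 36 seats, so the divisor must be adjusted.
With modified divisor 27300: modified quotas Oakdale 3.071, Rivermont 4.253, Pinehurst 3.925, Claybrook 2.175, Stonebridge 5.078, Millford 3.674, Ashgrove 1.478, Fernley 4.831.
Rounding up: Oakdale 4, Rivermont 5, Pinehurst 4, Claybrook 3, Stonebridge 6, Millford 4, Ashgrove 2, Fernley 5 (total 33).
Fernley receives 5.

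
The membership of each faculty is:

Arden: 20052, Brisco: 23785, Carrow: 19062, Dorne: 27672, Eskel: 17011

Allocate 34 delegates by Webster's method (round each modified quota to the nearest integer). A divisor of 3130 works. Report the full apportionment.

With modified divisor 3130: modified quotas Arden 6.406, Brisco 7.599, Carrow 6.090, Dorne 8.841, Eskel 5.435.
Rounding to the nearest integer: Arden 6, Brisco 8, Carrow 6, Dorne 9, Eskel 5 (total 34).

Arden 6, Brisco 8, Carrow 6, Dorne 9, Eskel 5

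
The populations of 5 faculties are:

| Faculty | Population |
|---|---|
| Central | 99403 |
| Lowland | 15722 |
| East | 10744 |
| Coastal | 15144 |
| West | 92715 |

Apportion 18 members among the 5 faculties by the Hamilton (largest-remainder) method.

Central=8; Lowland=1; East=1; Coastal=1; West=7

The standard divisor is 233728/18 ≈ 12984.889.
Standard quotas: Central 7.6553, Lowland 1.2108, East 0.8274, Coastal 1.1663, West 7.1402.
Lower quotas: Central 7, Lowland 1, East 0, Coastal 1, West 7 (sum 16, leaving 2 seats).
Remainders in descending order: East 0.8274, Central 0.6553, Lowland 0.2108, Coastal 0.1663, West 0.1402.
Largest remainders: East, Central receive the extra seats.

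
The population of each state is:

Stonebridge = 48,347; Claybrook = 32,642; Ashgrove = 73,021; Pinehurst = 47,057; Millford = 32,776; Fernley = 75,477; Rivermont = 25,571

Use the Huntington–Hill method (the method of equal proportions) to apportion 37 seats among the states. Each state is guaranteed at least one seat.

With divisor 9159: modified quotas Stonebridge 5.279, Claybrook 3.564, Ashgrove 7.973, Pinehurst 5.138, Millford 3.579, Fernley 8.241, Rivermont 2.792.
Geometric-mean thresholds: Stonebridge √(5·6)=5.477, Claybrook √(3·4)=3.464, Ashgrove √(7·8)=7.483, Pinehurst √(5·6)=5.477, Millford √(3·4)=3.464, Fernley √(8·9)=8.485, Rivermont √(2·3)=2.449.
Each quota rounded against its threshold gives Stonebridge 5, Claybrook 4, Ashgrove 8, Pinehurst 5, Millford 4, Fernley 8, Rivermont 3 (total 37).

Stonebridge 5; Claybrook 4; Ashgrove 8; Pinehurst 5; Millford 4; Fernley 8; Rivermont 3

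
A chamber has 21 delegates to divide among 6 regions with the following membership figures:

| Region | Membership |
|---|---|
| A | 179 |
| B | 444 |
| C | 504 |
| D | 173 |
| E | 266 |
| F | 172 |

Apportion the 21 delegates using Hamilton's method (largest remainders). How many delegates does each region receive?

Total 1738; standard divisor 1738/21 ≈ 82.762.
Standard quotas: A 2.163, B 5.365, C 6.090, D 2.090, E 3.214, F 2.078.
Lower quotas: A 2, B 5, C 6, D 2, E 3, F 2 (sum 20, leaving 1 seat).
Remainders in descending order: B 0.365, E 0.214, A 0.163, D 0.090, C 0.090, F 0.078.
Largest remainder: B receives the extra seat.

A: 2; B: 6; C: 6; D: 2; E: 3; F: 2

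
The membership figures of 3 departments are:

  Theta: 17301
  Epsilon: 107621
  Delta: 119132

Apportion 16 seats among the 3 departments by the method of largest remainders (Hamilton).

The standard divisor is 244054/16 ≈ 15253.375.
Standard quotas: Theta 1.1342, Epsilon 7.0556, Delta 7.8102.
Lower quotas: Theta 1, Epsilon 7, Delta 7 (sum 15, leaving 1 seat).
Remainders in descending order: Delta 0.8102, Theta 0.1342, Epsilon 0.0556.
Largest remainder: Delta receives the extra seat.

Theta=1, Epsilon=7, Delta=8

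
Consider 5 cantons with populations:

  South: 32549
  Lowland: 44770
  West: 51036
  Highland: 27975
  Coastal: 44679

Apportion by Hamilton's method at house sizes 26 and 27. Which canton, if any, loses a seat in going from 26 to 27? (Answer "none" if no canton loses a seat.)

none

At 26 seats: South 4, Lowland 6, West 6, Highland 4, Coastal 6.
At 27 seats: South 4, Lowland 6, West 7, Highland 4, Coastal 6.
No canton's allocation decreased.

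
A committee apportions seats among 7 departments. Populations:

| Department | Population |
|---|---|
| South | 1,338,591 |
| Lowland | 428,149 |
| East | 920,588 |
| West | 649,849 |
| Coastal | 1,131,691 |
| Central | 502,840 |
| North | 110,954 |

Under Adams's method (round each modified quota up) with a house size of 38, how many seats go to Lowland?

3

Standard divisor 5082662/38 ≈ 133754.263; standard quotas: South 10.008, Lowland 3.201, East 6.883, West 4.859, Coastal 8.461, Central 3.759, North 0.830.
Rounding up gives 11, 4, 7, 5, 9, 4, 1 = 41 seats, so the divisor must be adjusted.
With modified divisor 145700: modified quotas South 9.187, Lowland 2.939, East 6.318, West 4.460, Coastal 7.767, Central 3.451, North 0.762.
Rounding up: South 10, Lowland 3, East 7, West 5, Coastal 8, Central 4, North 1 (total 38).
Lowland receives 3.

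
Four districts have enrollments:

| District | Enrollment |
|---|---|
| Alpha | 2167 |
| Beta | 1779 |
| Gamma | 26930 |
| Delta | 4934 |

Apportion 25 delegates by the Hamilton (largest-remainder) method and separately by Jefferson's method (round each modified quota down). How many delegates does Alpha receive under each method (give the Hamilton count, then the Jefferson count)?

2 and 1

Hamilton: Alpha 2, Beta 1, Gamma 19, Delta 3.
Jefferson: Alpha 1, Beta 1, Gamma 20, Delta 3.
Alpha gets 2 under Hamilton and 1 under Jefferson.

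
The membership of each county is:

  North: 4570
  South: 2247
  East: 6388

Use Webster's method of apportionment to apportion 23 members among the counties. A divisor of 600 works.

North 8, South 4, East 11

With modified divisor 600: modified quotas North 7.617, South 3.745, East 10.647.
Rounding to the nearest integer: North 8, South 4, East 11 (total 23).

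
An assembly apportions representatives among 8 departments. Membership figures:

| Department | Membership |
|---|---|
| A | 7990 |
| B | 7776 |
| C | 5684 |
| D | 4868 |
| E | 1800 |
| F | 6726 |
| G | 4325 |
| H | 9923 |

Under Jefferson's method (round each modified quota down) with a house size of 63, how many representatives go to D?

6

Standard divisor 49092/63 ≈ 779.238; standard quotas: A 10.254, B 9.979, C 7.294, D 6.247, E 2.310, F 8.632, G 5.550, H 12.734.
Rounding down gives 10, 9, 7, 6, 2, 8, 5, 12 = 59 seats, so the divisor must be adjusted.
With modified divisor 724: modified quotas A 11.036, B 10.740, C 7.851, D 6.724, E 2.486, F 9.290, G 5.974, H 13.706.
Rounding down: A 11, B 10, C 7, D 6, E 2, F 9, G 5, H 13 (total 63).
D receives 6.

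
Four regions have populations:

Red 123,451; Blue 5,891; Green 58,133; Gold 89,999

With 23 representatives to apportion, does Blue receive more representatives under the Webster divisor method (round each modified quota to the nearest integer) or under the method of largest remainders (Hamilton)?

Hamilton

Webster: Red 10, Blue 0, Green 5, Gold 8.
Hamilton: Red 10, Blue 1, Green 5, Gold 7.
Blue gets 0 under Webster and 1 under Hamilton.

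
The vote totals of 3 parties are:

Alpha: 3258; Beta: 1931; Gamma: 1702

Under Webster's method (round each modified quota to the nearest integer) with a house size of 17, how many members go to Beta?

5

Standard divisor 6891/17 ≈ 405.353; standard quotas: Alpha 8.037, Beta 4.764, Gamma 4.199.
Rounding to the nearest integer gives Alpha 8, Beta 5, Gamma 4 — total 17, matching the house size, so no adjustment is needed.
Beta receives 5.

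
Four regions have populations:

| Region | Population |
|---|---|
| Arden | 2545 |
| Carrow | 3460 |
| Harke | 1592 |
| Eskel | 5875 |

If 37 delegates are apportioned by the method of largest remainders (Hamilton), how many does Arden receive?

7

Standard divisor: 13472 ÷ 37 ≈ 364.108.
Standard quotas: Arden 6.9897, Carrow 9.5027, Harke 4.3723, Eskel 16.1353.
Lower quotas: Arden 6, Carrow 9, Harke 4, Eskel 16 (sum 35, leaving 2 seats).
Remainders in descending order: Arden 0.9897, Carrow 0.5027, Harke 0.3723, Eskel 0.1353.
Largest remainders: Arden, Carrow receive the extra seats.
Arden receives 7.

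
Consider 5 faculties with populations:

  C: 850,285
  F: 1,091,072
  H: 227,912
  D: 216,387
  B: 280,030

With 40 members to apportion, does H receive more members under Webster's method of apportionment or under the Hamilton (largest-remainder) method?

Webster: C 13, F 17, H 3, D 3, B 4.
Hamilton: C 13, F 16, H 4, D 3, B 4.
H gets 3 under Webster and 4 under Hamilton.

Hamilton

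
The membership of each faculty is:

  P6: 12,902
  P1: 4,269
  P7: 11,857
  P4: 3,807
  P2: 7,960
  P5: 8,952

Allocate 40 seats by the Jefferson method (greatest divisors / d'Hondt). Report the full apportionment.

Standard divisor 49747/40 ≈ 1243.675; standard quotas: P6 10.374, P1 3.433, P7 9.534, P4 3.061, P2 6.400, P5 7.198.
Rounding down gives 10, 3, 9, 3, 6, 7 = 38 seats, so the divisor must be adjusted.
With modified divisor 1160: modified quotas P6 11.122, P1 3.680, P7 10.222, P4 3.282, P2 6.862, P5 7.717.
Rounding down: P6 11, P1 3, P7 10, P4 3, P2 6, P5 7 (total 40).

P6: 11, P1: 3, P7: 10, P4: 3, P2: 6, P5: 7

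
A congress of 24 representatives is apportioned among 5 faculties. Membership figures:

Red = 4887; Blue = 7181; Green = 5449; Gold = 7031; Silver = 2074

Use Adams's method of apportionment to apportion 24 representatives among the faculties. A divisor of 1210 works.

Red: 5; Blue: 6; Green: 5; Gold: 6; Silver: 2

With modified divisor 1210: modified quotas Red 4.039, Blue 5.935, Green 4.503, Gold 5.811, Silver 1.714.
Rounding up: Red 5, Blue 6, Green 5, Gold 6, Silver 2 (total 24).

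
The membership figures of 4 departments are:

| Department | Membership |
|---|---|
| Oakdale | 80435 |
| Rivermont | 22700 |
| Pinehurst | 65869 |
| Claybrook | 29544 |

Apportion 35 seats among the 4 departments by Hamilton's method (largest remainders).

Oakdale=14, Rivermont=4, Pinehurst=12, Claybrook=5

The standard divisor is 198548/35 ≈ 5672.8.
Standard quotas: Oakdale 14.1791, Rivermont 4.0016, Pinehurst 11.6114, Claybrook 5.2080.
Lower quotas: Oakdale 14, Rivermont 4, Pinehurst 11, Claybrook 5 (sum 34, leaving 1 seat).
Remainders in descending order: Pinehurst 0.6114, Claybrook 0.2080, Oakdale 0.1791, Rivermont 0.0016.
Largest remainder: Pinehurst receives the extra seat.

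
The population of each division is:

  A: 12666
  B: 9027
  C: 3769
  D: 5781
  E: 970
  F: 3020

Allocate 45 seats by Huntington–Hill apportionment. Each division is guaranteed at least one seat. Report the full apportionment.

A 16, B 12, C 5, D 7, E 1, F 4

With divisor 779: modified quotas A 16.259, B 11.588, C 4.838, D 7.421, E 1.245, F 3.877.
Geometric-mean thresholds: A √(16·17)=16.492, B √(11·12)=11.489, C √(4·5)=4.472, D √(7·8)=7.483, E √(1·2)=1.414, F √(3·4)=3.464.
Each quota rounded against its threshold gives A 16, B 12, C 5, D 7, E 1, F 4 (total 45).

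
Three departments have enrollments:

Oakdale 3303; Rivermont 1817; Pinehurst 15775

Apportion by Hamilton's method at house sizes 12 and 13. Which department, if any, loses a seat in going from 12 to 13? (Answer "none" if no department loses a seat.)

none

At 12 seats: Oakdale 2, Rivermont 1, Pinehurst 9.
At 13 seats: Oakdale 2, Rivermont 1, Pinehurst 10.
No department's allocation decreased.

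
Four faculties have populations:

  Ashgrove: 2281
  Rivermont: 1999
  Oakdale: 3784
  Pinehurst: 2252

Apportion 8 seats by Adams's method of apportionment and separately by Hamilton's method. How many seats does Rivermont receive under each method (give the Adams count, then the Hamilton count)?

2 and 1

Adams: Ashgrove 2, Rivermont 2, Oakdale 2, Pinehurst 2.
Hamilton: Ashgrove 2, Rivermont 1, Oakdale 3, Pinehurst 2.
Rivermont gets 2 under Adams and 1 under Hamilton.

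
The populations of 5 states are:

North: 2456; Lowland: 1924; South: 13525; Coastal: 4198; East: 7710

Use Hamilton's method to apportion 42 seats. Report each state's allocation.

Standard divisor: 29813 ÷ 42 ≈ 709.833.
Standard quotas: North 3.4600, Lowland 2.7105, South 19.0538, Coastal 5.9141, East 10.8617.
Lower quotas: North 3, Lowland 2, South 19, Coastal 5, East 10 (sum 39, leaving 3 seats).
Remainders in descending order: Coastal 0.9141, East 0.8617, Lowland 0.7105, North 0.4600, South 0.0538.
Largest remainders: Coastal, East, Lowland receive the extra seats.

North 3; Lowland 3; South 19; Coastal 6; East 11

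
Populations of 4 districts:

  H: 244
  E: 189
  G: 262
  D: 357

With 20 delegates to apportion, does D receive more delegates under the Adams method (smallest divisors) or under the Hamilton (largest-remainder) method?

Hamilton

Adams: H 5, E 4, G 5, D 6.
Hamilton: H 5, E 3, G 5, D 7.
D gets 6 under Adams and 7 under Hamilton.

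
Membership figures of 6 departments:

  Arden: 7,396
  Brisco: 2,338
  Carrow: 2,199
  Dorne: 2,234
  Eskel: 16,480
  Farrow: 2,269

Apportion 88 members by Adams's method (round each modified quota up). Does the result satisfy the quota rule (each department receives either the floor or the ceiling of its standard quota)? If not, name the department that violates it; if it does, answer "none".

Eskel

Standard quotas: Arden 19.773, Brisco 6.251, Carrow 5.879, Dorne 5.973, Eskel 44.059, Farrow 6.066.
Adams allocation: Arden 20, Brisco 7, Carrow 6, Dorne 6, Eskel 43, Farrow 6.
Eskel has quota 44.059 (lower 44, upper 45) but receives 43 — outside the quota interval.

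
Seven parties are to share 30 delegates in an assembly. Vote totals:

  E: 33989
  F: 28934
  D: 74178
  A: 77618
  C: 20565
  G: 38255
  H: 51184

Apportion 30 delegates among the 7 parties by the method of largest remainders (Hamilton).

E 3, F 3, D 7, A 7, C 2, G 3, H 5

The standard divisor is 324723/30 ≈ 10824.1.
Standard quotas: E 3.1401, F 2.6731, D 6.8530, A 7.1709, C 1.8999, G 3.5342, H 4.7287.
Lower quotas: E 3, F 2, D 6, A 7, C 1, G 3, H 4 (sum 26, leaving 4 seats).
Remainders in descending order: C 0.8999, D 0.8530, H 0.7287, F 0.6731, G 0.5342, A 0.1709, E 0.1401.
Largest remainders: C, D, H, F receive the extra seats.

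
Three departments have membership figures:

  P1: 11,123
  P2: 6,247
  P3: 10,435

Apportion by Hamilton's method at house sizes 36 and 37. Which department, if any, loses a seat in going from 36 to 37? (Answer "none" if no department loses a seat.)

At 36 seats: P1 14, P2 8, P3 14.
At 37 seats: P1 15, P2 8, P3 14.
No department's allocation decreased.

none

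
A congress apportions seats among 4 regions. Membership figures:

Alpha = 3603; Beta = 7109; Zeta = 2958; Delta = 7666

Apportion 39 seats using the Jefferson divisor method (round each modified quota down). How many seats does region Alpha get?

Standard divisor 21336/39 ≈ 547.077; standard quotas: Alpha 6.586, Beta 12.995, Zeta 5.407, Delta 14.013.
Rounding down gives 6, 12, 5, 14 = 37 seats, so the divisor must be adjusted.
With modified divisor 513: modified quotas Alpha 7.023, Beta 13.858, Zeta 5.766, Delta 14.943.
Rounding down: Alpha 7, Beta 13, Zeta 5, Delta 14 (total 39).
Alpha receives 7.

7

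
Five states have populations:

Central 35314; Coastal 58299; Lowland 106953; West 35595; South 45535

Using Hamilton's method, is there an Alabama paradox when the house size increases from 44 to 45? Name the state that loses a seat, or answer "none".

At 44 seats: Central 5, Coastal 9, Lowland 17, West 6, South 7.
At 45 seats: Central 6, Coastal 9, Lowland 17, West 6, South 7.
No state's allocation decreased.

none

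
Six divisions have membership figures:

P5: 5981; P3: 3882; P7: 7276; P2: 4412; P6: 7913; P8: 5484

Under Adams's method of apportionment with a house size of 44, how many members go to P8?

Standard divisor 34948/44 ≈ 794.273; standard quotas: P5 7.530, P3 4.887, P7 9.161, P2 5.555, P6 9.963, P8 6.904.
Rounding up gives 8, 5, 10, 6, 10, 7 = 46 seats, so the divisor must be adjusted.
With modified divisor 870: modified quotas P5 6.875, P3 4.462, P7 8.363, P2 5.071, P6 9.095, P8 6.303.
Rounding up: P5 7, P3 5, P7 9, P2 6, P6 10, P8 7 (total 44).
P8 receives 7.

7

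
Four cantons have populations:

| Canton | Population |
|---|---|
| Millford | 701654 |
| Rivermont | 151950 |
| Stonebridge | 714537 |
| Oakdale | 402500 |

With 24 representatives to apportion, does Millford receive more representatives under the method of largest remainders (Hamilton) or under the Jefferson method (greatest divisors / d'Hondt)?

Hamilton: Millford 8, Rivermont 2, Stonebridge 9, Oakdale 5.
Jefferson: Millford 9, Rivermont 1, Stonebridge 9, Oakdale 5.
Millford gets 8 under Hamilton and 9 under Jefferson.

Jefferson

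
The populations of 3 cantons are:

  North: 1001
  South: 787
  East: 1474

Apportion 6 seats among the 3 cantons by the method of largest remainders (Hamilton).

Standard divisor: 3262 ÷ 6 ≈ 543.667.
Standard quotas: North 1.841, South 1.448, East 2.711.
Lower quotas: North 1, South 1, East 2 (sum 4, leaving 2 seats).
Remainders in descending order: North 0.841, East 0.711, South 0.448.
Largest remainders: North, East receive the extra seats.

North=2, South=1, East=3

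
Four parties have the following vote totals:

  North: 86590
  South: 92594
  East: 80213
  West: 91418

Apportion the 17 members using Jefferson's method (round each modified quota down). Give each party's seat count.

North 4; South 5; East 4; West 4

Standard divisor 350815/17 ≈ 20636.176; standard quotas: North 4.196, South 4.487, East 3.887, West 4.430.
Rounding down gives 4, 4, 3, 4 = 15 seats, so the divisor must be adjusted.
With modified divisor 18400: modified quotas North 4.706, South 5.032, East 4.359, West 4.968.
Rounding down: North 4, South 5, East 4, West 4 (total 17).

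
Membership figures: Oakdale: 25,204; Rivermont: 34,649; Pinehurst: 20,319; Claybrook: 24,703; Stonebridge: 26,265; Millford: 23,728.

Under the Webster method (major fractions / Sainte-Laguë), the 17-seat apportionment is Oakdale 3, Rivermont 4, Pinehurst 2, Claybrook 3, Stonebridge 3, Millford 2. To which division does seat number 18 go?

Millford

Priority for the next seat is population ÷ (current seats + 0.5).
Priorities: Oakdale 7201.143, Rivermont 7699.778, Pinehurst 8127.600, Claybrook 7058.000, Stonebridge 7504.286, Millford 9491.200.
Highest priority: Millford.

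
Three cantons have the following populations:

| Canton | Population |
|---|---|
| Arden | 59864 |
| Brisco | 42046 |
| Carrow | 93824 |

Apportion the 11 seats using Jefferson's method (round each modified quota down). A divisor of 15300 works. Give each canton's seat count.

With modified divisor 15300: modified quotas Arden 3.913, Brisco 2.748, Carrow 6.132.
Rounding down: Arden 3, Brisco 2, Carrow 6 (total 11).

Arden 3, Brisco 2, Carrow 6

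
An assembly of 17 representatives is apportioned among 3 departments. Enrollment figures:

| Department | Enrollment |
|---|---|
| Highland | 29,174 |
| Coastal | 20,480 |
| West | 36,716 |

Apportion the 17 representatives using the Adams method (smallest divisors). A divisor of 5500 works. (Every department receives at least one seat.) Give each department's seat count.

Highland: 6; Coastal: 4; West: 7

With modified divisor 5500: modified quotas Highland 5.304, Coastal 3.724, West 6.676.
Rounding up: Highland 6, Coastal 4, West 7 (total 17).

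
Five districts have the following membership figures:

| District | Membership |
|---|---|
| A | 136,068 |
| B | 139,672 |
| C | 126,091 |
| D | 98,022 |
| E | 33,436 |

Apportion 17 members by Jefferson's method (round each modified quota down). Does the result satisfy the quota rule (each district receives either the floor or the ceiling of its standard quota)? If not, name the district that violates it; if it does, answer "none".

Standard quotas: A 4.338, B 4.452, C 4.019, D 3.125, E 1.066.
Jefferson allocation: A 4, B 5, C 4, D 3, E 1.
Every allocation lies between the lower and upper quota.

none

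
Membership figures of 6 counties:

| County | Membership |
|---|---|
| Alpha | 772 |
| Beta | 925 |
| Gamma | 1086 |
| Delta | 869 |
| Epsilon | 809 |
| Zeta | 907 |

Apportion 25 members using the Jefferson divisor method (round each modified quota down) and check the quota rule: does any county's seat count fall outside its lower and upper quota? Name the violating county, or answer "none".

Standard quotas: Alpha 3.595, Beta 4.308, Gamma 5.058, Delta 4.047, Epsilon 3.768, Zeta 4.224.
Jefferson allocation: Alpha 4, Beta 4, Gamma 5, Delta 4, Epsilon 4, Zeta 4.
Every allocation lies between the lower and upper quota.

none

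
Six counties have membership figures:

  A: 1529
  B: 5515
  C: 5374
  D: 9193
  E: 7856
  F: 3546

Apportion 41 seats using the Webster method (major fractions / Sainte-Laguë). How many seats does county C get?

7

Standard divisor 33013/41 ≈ 805.195; standard quotas: A 1.899, B 6.849, C 6.674, D 11.417, E 9.757, F 4.404.
Rounding to the nearest integer gives A 2, B 7, C 7, D 11, E 10, F 4 — total 41, matching the house size, so no adjustment is needed.
C receives 7.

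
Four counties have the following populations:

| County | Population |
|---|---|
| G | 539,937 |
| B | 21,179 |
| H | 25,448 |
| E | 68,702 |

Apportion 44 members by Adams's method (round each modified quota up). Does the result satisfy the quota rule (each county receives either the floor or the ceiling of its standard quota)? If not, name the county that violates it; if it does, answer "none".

G

Standard quotas: G 36.256, B 1.422, H 1.709, E 4.613.
Adams allocation: G 35, B 2, H 2, E 5.
G has quota 36.256 (lower 36, upper 37) but receives 35 — outside the quota interval.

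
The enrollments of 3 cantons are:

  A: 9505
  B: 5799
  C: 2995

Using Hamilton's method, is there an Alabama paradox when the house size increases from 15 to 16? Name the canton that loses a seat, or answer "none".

At 15 seats: A 8, B 5, C 2.
At 16 seats: A 8, B 5, C 3.
No canton's allocation decreased.

none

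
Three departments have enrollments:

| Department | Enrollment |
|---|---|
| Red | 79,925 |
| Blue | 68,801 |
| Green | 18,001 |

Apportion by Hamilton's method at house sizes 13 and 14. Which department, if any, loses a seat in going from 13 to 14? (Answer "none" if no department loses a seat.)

At 13 seats: Red 6, Blue 5, Green 2.
At 14 seats: Red 7, Blue 6, Green 1.
Green drops from 2 to 1.

Green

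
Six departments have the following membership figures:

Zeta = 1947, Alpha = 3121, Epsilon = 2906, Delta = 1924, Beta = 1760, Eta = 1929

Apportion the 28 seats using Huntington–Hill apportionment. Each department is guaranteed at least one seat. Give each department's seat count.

Zeta 4; Alpha 6; Epsilon 6; Delta 4; Beta 4; Eta 4

With divisor 495: modified quotas Zeta 3.933, Alpha 6.305, Epsilon 5.871, Delta 3.887, Beta 3.556, Eta 3.897.
Geometric-mean thresholds: Zeta √(3·4)=3.464, Alpha √(6·7)=6.481, Epsilon √(5·6)=5.477, Delta √(3·4)=3.464, Beta √(3·4)=3.464, Eta √(3·4)=3.464.
Each quota rounded against its threshold gives Zeta 4, Alpha 6, Epsilon 6, Delta 4, Beta 4, Eta 4 (total 28).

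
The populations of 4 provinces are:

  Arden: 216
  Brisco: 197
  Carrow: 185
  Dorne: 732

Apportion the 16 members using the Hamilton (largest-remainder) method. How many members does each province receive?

The standard divisor is 1330/16 ≈ 83.125.
Standard quotas: Arden 2.598, Brisco 2.370, Carrow 2.226, Dorne 8.806.
Lower quotas: Arden 2, Brisco 2, Carrow 2, Dorne 8 (sum 14, leaving 2 seats).
Remainders in descending order: Dorne 0.806, Arden 0.598, Brisco 0.370, Carrow 0.226.
Largest remainders: Dorne, Arden receive the extra seats.

Arden=3; Brisco=2; Carrow=2; Dorne=9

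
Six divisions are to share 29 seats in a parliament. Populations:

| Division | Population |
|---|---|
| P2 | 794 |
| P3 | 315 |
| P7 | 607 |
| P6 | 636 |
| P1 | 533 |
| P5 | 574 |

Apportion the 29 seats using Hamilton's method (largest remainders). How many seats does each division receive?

Total 3459; standard divisor 3459/29 ≈ 119.276.
Standard quotas: P2 6.657, P3 2.641, P7 5.089, P6 5.332, P1 4.469, P5 4.812.
Lower quotas: P2 6, P3 2, P7 5, P6 5, P1 4, P5 4 (sum 26, leaving 3 seats).
Remainders in descending order: P5 0.812, P2 0.657, P3 0.641, P1 0.469, P6 0.332, P7 0.089.
The surplus seats go to P5, P2, P3.

P2=7; P3=3; P7=5; P6=5; P1=4; P5=5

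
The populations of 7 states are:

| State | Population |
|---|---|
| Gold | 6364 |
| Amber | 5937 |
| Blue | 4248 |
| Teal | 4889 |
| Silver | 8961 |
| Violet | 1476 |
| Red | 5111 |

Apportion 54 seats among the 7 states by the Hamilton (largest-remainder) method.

The standard divisor is 36986/54 ≈ 684.926.
Standard quotas: Gold 9.2915, Amber 8.6681, Blue 6.2021, Teal 7.1380, Silver 13.0832, Violet 2.1550, Red 7.4621.
Lower quotas: Gold 9, Amber 8, Blue 6, Teal 7, Silver 13, Violet 2, Red 7 (sum 52, leaving 2 seats).
Remainders in descending order: Amber 0.6681, Red 0.4621, Gold 0.2915, Blue 0.2021, Violet 0.1550, Teal 0.1380, Silver 0.0832.
Largest remainders: Amber, Red receive the extra seats.

Gold 9, Amber 9, Blue 6, Teal 7, Silver 13, Violet 2, Red 8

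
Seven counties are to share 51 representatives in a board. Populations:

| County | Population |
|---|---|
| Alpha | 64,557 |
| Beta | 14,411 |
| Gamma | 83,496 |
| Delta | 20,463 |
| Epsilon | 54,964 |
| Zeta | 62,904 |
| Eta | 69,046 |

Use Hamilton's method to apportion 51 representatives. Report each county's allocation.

Alpha: 9, Beta: 2, Gamma: 11, Delta: 3, Epsilon: 8, Zeta: 9, Eta: 9

The standard divisor is 369841/51 ≈ 7251.784.
Standard quotas: Alpha 8.9022, Beta 1.9872, Gamma 11.5139, Delta 2.8218, Epsilon 7.5794, Zeta 8.6743, Eta 9.5212.
Lower quotas: Alpha 8, Beta 1, Gamma 11, Delta 2, Epsilon 7, Zeta 8, Eta 9 (sum 46, leaving 5 seats).
Remainders in descending order: Beta 0.9872, Alpha 0.9022, Delta 0.8218, Zeta 0.6743, Epsilon 0.5794, Eta 0.5212, Gamma 0.5139.
Largest remainders: Beta, Alpha, Delta, Zeta, Epsilon receive the extra seats.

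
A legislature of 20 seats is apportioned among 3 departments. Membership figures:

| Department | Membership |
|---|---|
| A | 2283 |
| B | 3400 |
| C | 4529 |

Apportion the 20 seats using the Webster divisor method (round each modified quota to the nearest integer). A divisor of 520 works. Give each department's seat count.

A 4, B 7, C 9

With modified divisor 520: modified quotas A 4.390, B 6.538, C 8.710.
Rounding to the nearest integer: A 4, B 7, C 9 (total 20).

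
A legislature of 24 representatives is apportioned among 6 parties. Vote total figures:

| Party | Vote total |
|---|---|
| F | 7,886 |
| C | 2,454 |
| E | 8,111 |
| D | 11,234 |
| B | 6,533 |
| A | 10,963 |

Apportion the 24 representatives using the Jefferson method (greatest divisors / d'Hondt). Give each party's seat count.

Standard divisor 47181/24 ≈ 1965.875; standard quotas: F 4.011, C 1.248, E 4.126, D 5.715, B 3.323, A 5.577.
Rounding down gives 4, 1, 4, 5, 3, 5 = 22 seats, so the divisor must be adjusted.
With modified divisor 1700: modified quotas F 4.639, C 1.444, E 4.771, D 6.608, B 3.843, A 6.449.
Rounding down: F 4, C 1, E 4, D 6, B 3, A 6 (total 24).

F: 4, C: 1, E: 4, D: 6, B: 3, A: 6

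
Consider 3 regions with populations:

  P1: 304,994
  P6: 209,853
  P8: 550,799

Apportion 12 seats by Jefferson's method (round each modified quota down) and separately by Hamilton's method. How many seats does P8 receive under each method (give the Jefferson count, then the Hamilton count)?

Jefferson: P1 3, P6 2, P8 7.
Hamilton: P1 4, P6 2, P8 6.
P8 gets 7 under Jefferson and 6 under Hamilton.

7 and 6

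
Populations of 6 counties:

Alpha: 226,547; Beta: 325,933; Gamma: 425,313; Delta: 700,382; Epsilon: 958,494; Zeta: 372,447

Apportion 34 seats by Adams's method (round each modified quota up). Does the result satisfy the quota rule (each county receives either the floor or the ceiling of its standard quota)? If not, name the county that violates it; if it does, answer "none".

none

Standard quotas: Alpha 2.560, Beta 3.683, Gamma 4.806, Delta 7.914, Epsilon 10.830, Zeta 4.208.
Adams allocation: Alpha 3, Beta 4, Gamma 5, Delta 8, Epsilon 10, Zeta 4.
Every allocation lies between the lower and upper quota.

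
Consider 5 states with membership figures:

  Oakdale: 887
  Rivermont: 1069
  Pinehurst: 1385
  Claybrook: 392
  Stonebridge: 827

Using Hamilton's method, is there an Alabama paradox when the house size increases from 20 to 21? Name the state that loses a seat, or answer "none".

At 20 seats: Oakdale 4, Rivermont 5, Pinehurst 6, Claybrook 2, Stonebridge 3.
At 21 seats: Oakdale 4, Rivermont 5, Pinehurst 6, Claybrook 2, Stonebridge 4.
No state's allocation decreased.

none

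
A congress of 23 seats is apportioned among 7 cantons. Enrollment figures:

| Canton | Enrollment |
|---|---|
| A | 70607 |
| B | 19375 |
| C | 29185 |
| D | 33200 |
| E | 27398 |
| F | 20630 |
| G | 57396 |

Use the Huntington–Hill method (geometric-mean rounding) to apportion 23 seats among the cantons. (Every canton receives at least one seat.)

A: 6, B: 2, C: 3, D: 3, E: 2, F: 2, G: 5

With divisor 11550: modified quotas A 6.113, B 1.677, C 2.527, D 2.874, E 2.372, F 1.786, G 4.969.
Geometric-mean thresholds: A √(6·7)=6.481, B √(1·2)=1.414, C √(2·3)=2.449, D √(2·3)=2.449, E √(2·3)=2.449, F √(1·2)=1.414, G √(4·5)=4.472.
Each quota rounded against its threshold gives A 6, B 2, C 3, D 3, E 2, F 2, G 5 (total 23).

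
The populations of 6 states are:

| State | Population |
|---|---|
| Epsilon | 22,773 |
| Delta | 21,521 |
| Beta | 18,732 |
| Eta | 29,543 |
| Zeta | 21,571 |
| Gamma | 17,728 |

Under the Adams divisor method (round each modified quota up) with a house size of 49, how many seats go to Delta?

Standard divisor 131868/49 ≈ 2691.184; standard quotas: Epsilon 8.462, Delta 7.997, Beta 6.961, Eta 10.978, Zeta 8.015, Gamma 6.587.
Rounding up gives 9, 8, 7, 11, 9, 7 = 51 seats, so the divisor must be adjusted.
With modified divisor 2900: modified quotas Epsilon 7.853, Delta 7.421, Beta 6.459, Eta 10.187, Zeta 7.438, Gamma 6.113.
Rounding up: Epsilon 8, Delta 8, Beta 7, Eta 11, Zeta 8, Gamma 7 (total 49).
Delta receives 8.

8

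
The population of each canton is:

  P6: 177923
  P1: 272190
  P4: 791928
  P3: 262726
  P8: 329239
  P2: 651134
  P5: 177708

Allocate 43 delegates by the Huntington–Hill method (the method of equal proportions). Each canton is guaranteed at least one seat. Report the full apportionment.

With divisor 61473: modified quotas P6 2.894, P1 4.428, P4 12.883, P3 4.274, P8 5.356, P2 10.592, P5 2.891.
Geometric-mean thresholds: P6 √(2·3)=2.449, P1 √(4·5)=4.472, P4 √(12·13)=12.490, P3 √(4·5)=4.472, P8 √(5·6)=5.477, P2 √(10·11)=10.488, P5 √(2·3)=2.449.
Each quota rounded against its threshold gives P6 3, P1 4, P4 13, P3 4, P8 5, P2 11, P5 3 (total 43).

P6 3; P1 4; P4 13; P3 4; P8 5; P2 11; P5 3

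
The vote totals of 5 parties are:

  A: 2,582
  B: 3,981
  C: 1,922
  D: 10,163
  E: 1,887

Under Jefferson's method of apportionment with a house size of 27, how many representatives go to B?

5

Standard divisor 20535/27 ≈ 760.556; standard quotas: A 3.395, B 5.234, C 2.527, D 13.363, E 2.481.
Rounding down gives 3, 5, 2, 13, 2 = 25 seats, so the divisor must be adjusted.
With modified divisor 670: modified quotas A 3.854, B 5.942, C 2.869, D 15.169, E 2.816.
Rounding down: A 3, B 5, C 2, D 15, E 2 (total 27).
B receives 5.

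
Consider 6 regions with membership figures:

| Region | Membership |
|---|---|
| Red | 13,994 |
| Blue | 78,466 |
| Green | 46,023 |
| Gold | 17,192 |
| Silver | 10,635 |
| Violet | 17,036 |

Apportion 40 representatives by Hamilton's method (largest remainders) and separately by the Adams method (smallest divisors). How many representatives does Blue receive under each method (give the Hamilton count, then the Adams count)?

Hamilton: Red 3, Blue 17, Green 10, Gold 4, Silver 2, Violet 4.
Adams: Red 3, Blue 16, Green 10, Gold 4, Silver 3, Violet 4.
Blue gets 17 under Hamilton and 16 under Adams.

17 and 16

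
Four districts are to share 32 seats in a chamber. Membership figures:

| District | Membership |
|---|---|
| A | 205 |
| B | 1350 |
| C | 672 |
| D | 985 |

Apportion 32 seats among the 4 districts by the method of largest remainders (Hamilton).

Standard divisor: 3212 ÷ 32 ≈ 100.375.
Standard quotas: A 2.042, B 13.450, C 6.695, D 9.813.
Lower quotas: A 2, B 13, C 6, D 9 (sum 30, leaving 2 seats).
Remainders in descending order: D 0.813, C 0.695, B 0.450, A 0.042.
Largest remainders: D, C receive the extra seats.

A=2; B=13; C=7; D=10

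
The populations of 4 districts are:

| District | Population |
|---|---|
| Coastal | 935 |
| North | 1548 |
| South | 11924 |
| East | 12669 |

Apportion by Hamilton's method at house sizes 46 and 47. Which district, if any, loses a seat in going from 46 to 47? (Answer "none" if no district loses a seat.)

Coastal

At 46 seats: Coastal 2, North 3, South 20, East 21.
At 47 seats: Coastal 1, North 3, South 21, East 22.
Coastal drops from 2 to 1.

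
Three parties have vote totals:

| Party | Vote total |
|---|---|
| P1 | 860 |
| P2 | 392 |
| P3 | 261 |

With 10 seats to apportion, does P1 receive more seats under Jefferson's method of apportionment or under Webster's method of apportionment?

Jefferson: P1 6, P2 3, P3 1.
Webster: P1 5, P2 3, P3 2.
P1 gets 6 under Jefferson and 5 under Webster.

Jefferson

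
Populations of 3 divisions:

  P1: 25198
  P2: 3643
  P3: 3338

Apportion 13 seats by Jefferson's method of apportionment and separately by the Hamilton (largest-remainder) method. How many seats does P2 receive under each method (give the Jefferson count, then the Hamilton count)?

Jefferson: P1 11, P2 1, P3 1.
Hamilton: P1 10, P2 2, P3 1.
P2 gets 1 under Jefferson and 2 under Hamilton.

1 and 2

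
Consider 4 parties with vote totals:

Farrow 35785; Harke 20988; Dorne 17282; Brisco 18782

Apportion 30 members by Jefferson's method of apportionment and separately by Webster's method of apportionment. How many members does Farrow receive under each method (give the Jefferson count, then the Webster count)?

Jefferson: Farrow 12, Harke 7, Dorne 5, Brisco 6.
Webster: Farrow 11, Harke 7, Dorne 6, Brisco 6.
Farrow gets 12 under Jefferson and 11 under Webster.

12 and 11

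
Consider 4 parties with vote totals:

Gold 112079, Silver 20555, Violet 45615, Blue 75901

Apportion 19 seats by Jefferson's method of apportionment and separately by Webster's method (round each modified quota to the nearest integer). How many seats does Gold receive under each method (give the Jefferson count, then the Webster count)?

Jefferson: Gold 9, Silver 1, Violet 3, Blue 6.
Webster: Gold 8, Silver 2, Violet 3, Blue 6.
Gold gets 9 under Jefferson and 8 under Webster.

9 and 8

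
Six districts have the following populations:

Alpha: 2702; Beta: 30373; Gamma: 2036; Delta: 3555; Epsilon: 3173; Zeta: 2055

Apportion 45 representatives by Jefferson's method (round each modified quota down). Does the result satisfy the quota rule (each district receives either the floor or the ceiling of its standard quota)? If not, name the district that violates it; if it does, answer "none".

Standard quotas: Alpha 2.770, Beta 31.138, Gamma 2.087, Delta 3.645, Epsilon 3.253, Zeta 2.107.
Jefferson allocation: Alpha 2, Beta 33, Gamma 2, Delta 3, Epsilon 3, Zeta 2.
Beta has quota 31.138 (lower 31, upper 32) but receives 33 — outside the quota interval.

Beta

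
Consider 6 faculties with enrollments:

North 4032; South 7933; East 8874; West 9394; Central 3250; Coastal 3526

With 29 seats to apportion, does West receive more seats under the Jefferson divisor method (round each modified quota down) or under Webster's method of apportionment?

Jefferson: North 3, South 6, East 7, West 8, Central 2, Coastal 3.
Webster: North 3, South 6, East 7, West 7, Central 3, Coastal 3.
West gets 8 under Jefferson and 7 under Webster.

Jefferson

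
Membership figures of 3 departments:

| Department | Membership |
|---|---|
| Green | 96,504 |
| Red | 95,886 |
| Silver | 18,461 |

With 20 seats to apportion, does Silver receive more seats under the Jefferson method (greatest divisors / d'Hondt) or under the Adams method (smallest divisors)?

Jefferson: Green 10, Red 9, Silver 1.
Adams: Green 9, Red 9, Silver 2.
Silver gets 1 under Jefferson and 2 under Adams.

Adams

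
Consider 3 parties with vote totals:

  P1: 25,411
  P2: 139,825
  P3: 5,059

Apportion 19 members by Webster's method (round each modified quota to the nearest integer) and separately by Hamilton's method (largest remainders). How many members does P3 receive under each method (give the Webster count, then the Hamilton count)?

1 and 0

Webster: P1 3, P2 15, P3 1.
Hamilton: P1 3, P2 16, P3 0.
P3 gets 1 under Webster and 0 under Hamilton.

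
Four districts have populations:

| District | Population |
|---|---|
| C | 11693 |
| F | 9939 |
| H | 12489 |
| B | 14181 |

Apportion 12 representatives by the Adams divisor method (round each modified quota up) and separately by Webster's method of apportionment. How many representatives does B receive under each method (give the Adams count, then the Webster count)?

3 and 4

Adams: C 3, F 3, H 3, B 3.
Webster: C 3, F 2, H 3, B 4.
B gets 3 under Adams and 4 under Webster.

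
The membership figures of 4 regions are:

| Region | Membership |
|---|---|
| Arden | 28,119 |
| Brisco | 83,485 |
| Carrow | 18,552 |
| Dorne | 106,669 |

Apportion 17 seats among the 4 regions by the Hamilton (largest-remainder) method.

Total 236825; standard divisor 236825/17 ≈ 13930.882.
Standard quotas: Arden 2.0185, Brisco 5.9928, Carrow 1.3317, Dorne 7.6570.
Lower quotas: Arden 2, Brisco 5, Carrow 1, Dorne 7 (sum 15, leaving 2 seats).
Remainders in descending order: Brisco 0.9928, Dorne 0.6570, Carrow 0.3317, Arden 0.0185.
The surplus seats go to Brisco, Dorne.

Arden: 2, Brisco: 6, Carrow: 1, Dorne: 8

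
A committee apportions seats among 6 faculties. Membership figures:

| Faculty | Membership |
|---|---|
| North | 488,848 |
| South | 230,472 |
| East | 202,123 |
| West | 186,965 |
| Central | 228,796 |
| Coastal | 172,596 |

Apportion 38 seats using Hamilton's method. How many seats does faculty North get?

12

Total 1509800; standard divisor 1509800/38 ≈ 39731.579.
Standard quotas: North 12.3038, South 5.8007, East 5.0872, West 4.7057, Central 5.7585, Coastal 4.3441.
Lower quotas: North 12, South 5, East 5, West 4, Central 5, Coastal 4 (sum 35, leaving 3 seats).
Remainders in descending order: South 0.8007, Central 0.7585, West 0.7057, Coastal 0.3441, North 0.3038, East 0.0872.
Largest remainders: South, Central, West receive the extra seats.
North receives 12.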